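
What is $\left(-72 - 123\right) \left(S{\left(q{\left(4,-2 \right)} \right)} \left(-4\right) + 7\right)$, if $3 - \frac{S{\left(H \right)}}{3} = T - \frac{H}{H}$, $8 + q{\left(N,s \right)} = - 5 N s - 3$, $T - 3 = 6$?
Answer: $-13065$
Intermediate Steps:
$T = 9$ ($T = 3 + 6 = 9$)
$q{\left(N,s \right)} = -11 - 5 N s$ ($q{\left(N,s \right)} = -8 + \left(- 5 N s - 3\right) = -8 - \left(3 + 5 N s\right) = -11 - 5 N s$)
$S{\left(H \right)} = -15$ ($S{\left(H \right)} = 9 - 3 \left(9 - \frac{H}{H}\right) = 9 - 3 \left(9 - 1\right) = 9 - 24 = -15$)
$\left(-72 - 123\right) \left(S{\left(q{\left(4,-2 \right)} \right)} \left(-4\right) + 7\right) = \left(-72 - 123\right) \left(\left(-15\right) \left(-4\right) + 7\right) = - 195 \left(60 + 7\right) = \left(-195\right) 67 = -13065$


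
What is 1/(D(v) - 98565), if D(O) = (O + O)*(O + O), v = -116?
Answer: -1/44741 ≈ -2.2351e-5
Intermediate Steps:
D(O) = 4*O² (D(O) = (2*O)*(2*O) = 4*O²)
1/(D(v) - 98565) = 1/(4*(-116)² - 98565) = 1/(4*13456 - 98565) = 1/(53824 - 98565) = 1/(-44741) = -1/44741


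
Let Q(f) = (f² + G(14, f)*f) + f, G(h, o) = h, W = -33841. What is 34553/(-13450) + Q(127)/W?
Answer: -1411865373/455161450 ≈ -3.1019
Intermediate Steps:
Q(f) = f² + 15*f (Q(f) = (f² + 14*f) + f = f² + 15*f)
34553/(-13450) + Q(127)/W = 34553/(-13450) + (127*(15 + 127))/(-33841) = 34553*(-1/13450) + (127*142)*(-1/33841) = -34553/13450 + 18034*(-1/33841) = -34553/13450 - 18034/33841 = -1411865373/455161450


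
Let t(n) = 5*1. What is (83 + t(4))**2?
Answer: 7744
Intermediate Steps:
t(n) = 5
(83 + t(4))**2 = (83 + 5)**2 = 88**2 = 7744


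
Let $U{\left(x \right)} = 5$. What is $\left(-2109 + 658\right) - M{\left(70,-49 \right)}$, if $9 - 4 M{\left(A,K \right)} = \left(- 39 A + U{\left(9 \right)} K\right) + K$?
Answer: $- \frac{8837}{4} \approx -2209.3$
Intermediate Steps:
$M{\left(A,K \right)} = \frac{9}{4} - \frac{3 K}{2} + \frac{39 A}{4}$ ($M{\left(A,K \right)} = \frac{9}{4} - \frac{\left(- 39 A + 5 K\right) + K}{4} = \frac{9}{4} - \frac{- 39 A + 6 K}{4} = \frac{9}{4} + \left(- \frac{3 K}{2} + \frac{39 A}{4}\right) = \frac{9}{4} - \frac{3 K}{2} + \frac{39 A}{4}$)
$\left(-2109 + 658\right) - M{\left(70,-49 \right)} = \left(-2109 + 658\right) - \left(\frac{9}{4} - - \frac{147}{2} + \frac{39}{4} \cdot 70\right) = -1451 - \left(\frac{9}{4} + \frac{147}{2} + \frac{1365}{2}\right) = -1451 - \frac{3033}{4} = - \frac{8837}{4}$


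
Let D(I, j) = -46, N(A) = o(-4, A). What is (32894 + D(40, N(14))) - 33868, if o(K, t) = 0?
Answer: -1020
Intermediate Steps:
N(A) = 0
(32894 + D(40, N(14))) - 33868 = (32894 - 46) - 33868 = 32848 - 33868 = -1020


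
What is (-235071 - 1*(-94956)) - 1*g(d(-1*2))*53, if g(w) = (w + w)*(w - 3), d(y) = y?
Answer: -141175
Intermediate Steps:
g(w) = 2*w*(-3 + w) (g(w) = (2*w)*(-3 + w) = 2*w*(-3 + w))
(-235071 - 1*(-94956)) - 1*g(d(-1*2))*53 = (-235071 - 1*(-94956)) - 1*(2*(-1*2)*(-3 - 1*2))*53 = (-235071 + 94956) - 1*(2*(-2)*(-3 - 2))*53 = -140115 - 1*(2*(-2)*(-5))*53 = -140115 - 1*20*53 = -140115 - 20*53 = -140115 - 1*1060 = -140115 - 1060 = -141175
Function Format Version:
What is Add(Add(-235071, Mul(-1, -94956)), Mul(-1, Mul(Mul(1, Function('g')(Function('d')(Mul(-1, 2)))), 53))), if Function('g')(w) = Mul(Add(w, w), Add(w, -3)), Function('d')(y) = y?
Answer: -141175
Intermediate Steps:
Function('g')(w) = Mul(2, w, Add(-3, w)) (Function('g')(w) = Mul(Mul(2, w), Add(-3, w)) = Mul(2, w, Add(-3, w)))
Add(Add(-235071, Mul(-1, -94956)), Mul(-1, Mul(Mul(1, Function('g')(Function('d')(Mul(-1, 2)))), 53))) = Add(Add(-235071, Mul(-1, -94956)), Mul(-1, Mul(Mul(1, Mul(2, Mul(-1, 2), Add(-3, Mul(-1, 2)))), 53))) = Add(Add(-235071, 94956), Mul(-1, Mul(Mul(1, Mul(2, -2, Add(-3, -2))), 53))) = Add(-140115, Mul(-1, Mul(Mul(1, Mul(2, -2, -5)), 53))) = Add(-140115, Mul(-1, Mul(Mul(1, 20), 53))) = Add(-140115, Mul(-1, Mul(20, 53))) = Add(-140115, Mul(-1, 1060)) = Add(-140115, -1060) = -141175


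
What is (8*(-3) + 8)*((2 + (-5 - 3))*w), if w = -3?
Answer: -288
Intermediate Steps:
(8*(-3) + 8)*((2 + (-5 - 3))*w) = (8*(-3) + 8)*((2 + (-5 - 3))*(-3)) = (-24 + 8)*((2 - 8)*(-3)) = -(-96)*(-3) = -16*18 = -288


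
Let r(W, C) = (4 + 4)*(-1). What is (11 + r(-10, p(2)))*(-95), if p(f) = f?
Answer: -285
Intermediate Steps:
r(W, C) = -8 (r(W, C) = 8*(-1) = -8)
(11 + r(-10, p(2)))*(-95) = (11 - 8)*(-95) = 3*(-95) = -285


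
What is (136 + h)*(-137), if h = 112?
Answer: -33976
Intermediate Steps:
(136 + h)*(-137) = (136 + 112)*(-137) = 248*(-137) = -33976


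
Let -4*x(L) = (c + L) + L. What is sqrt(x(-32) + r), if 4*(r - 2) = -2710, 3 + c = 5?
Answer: 2*I*sqrt(165) ≈ 25.69*I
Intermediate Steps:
c = 2 (c = -3 + 5 = 2)
x(L) = -1/2 - L/2 (x(L) = -((2 + L) + L)/4 = -(2 + 2*L)/4 = -1/2 - L/2)
r = -1351/2 (r = 2 + (1/4)*(-2710) = 2 - 1355/2 = -1351/2 ≈ -675.50)
sqrt(x(-32) + r) = sqrt((-1/2 - 1/2*(-32)) - 1351/2) = sqrt((-1/2 + 16) - 1351/2) = sqrt(31/2 - 1351/2) = sqrt(-660) = 2*I*sqrt(165)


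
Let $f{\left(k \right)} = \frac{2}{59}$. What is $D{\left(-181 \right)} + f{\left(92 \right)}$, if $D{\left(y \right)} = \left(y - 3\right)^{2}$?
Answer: $\frac{1997506}{59} \approx 33856.0$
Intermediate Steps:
$D{\left(y \right)} = \left(-3 + y\right)^{2}$
$f{\left(k \right)} = \frac{2}{59}$ ($f{\left(k \right)} = 2 \cdot \frac{1}{59} = \frac{2}{59}$)
$D{\left(-181 \right)} + f{\left(92 \right)} = \left(-3 - 181\right)^{2} + \frac{2}{59} = \left(-184\right)^{2} + \frac{2}{59} = 33856 + \frac{2}{59} = \frac{1997506}{59}$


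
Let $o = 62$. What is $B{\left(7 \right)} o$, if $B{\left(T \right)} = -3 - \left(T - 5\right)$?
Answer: $-310$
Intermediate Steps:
$B{\left(T \right)} = 2 - T$ ($B{\left(T \right)} = -3 - \left(-5 + T\right) = 2 - T$)
$B{\left(7 \right)} o = \left(2 - 7\right) 62 = \left(-5\right) 62 = -310$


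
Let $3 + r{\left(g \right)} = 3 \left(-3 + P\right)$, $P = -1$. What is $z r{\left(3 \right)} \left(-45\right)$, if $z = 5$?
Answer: $3375$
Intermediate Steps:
$r{\left(g \right)} = -15$ ($r{\left(g \right)} = -3 + 3 \left(-3 - 1\right) = -3 + 3 \left(-4\right) = -3 - 12 = -15$)
$z r{\left(3 \right)} \left(-45\right) = 5 \left(-15\right) \left(-45\right) = \left(-75\right) \left(-45\right) = 3375$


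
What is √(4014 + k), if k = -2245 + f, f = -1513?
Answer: 16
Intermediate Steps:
k = -3758 (k = -2245 - 1513 = -3758)
√(4014 + k) = √(4014 - 3758) = √256 = 16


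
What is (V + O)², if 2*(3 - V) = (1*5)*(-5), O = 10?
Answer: 2601/4 ≈ 650.25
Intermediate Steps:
V = 31/2 (V = 3 - 1*5*(-5)/2 = 3 - 5*(-5)/2 = 3 - ½*(-25) = 3 + 25/2 = 31/2 ≈ 15.500)
(V + O)² = (31/2 + 10)² = (51/2)² = 2601/4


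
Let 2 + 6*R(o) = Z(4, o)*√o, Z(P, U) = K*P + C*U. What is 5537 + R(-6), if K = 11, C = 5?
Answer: 16610/3 + 7*I*√6/3 ≈ 5536.7 + 5.7155*I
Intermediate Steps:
Z(P, U) = 5*U + 11*P (Z(P, U) = 11*P + 5*U = 5*U + 11*P)
R(o) = -⅓ + √o*(44 + 5*o)/6 (R(o) = -⅓ + ((5*o + 11*4)*√o)/6 = -⅓ + ((5*o + 44)*√o)/6 = -⅓ + ((44 + 5*o)*√o)/6 = -⅓ + (√o*(44 + 5*o))/6 = -⅓ + √o*(44 + 5*o)/6)
5537 + R(-6) = 5537 + (-⅓ + √(-6)*(44 + 5*(-6))/6) = 5537 + (-⅓ + (I*√6)*(44 - 30)/6) = 5537 + (-⅓ + (⅙)*(I*√6)*14) = 5537 + (-⅓ + 7*I*√6/3) = 16610/3 + 7*I*√6/3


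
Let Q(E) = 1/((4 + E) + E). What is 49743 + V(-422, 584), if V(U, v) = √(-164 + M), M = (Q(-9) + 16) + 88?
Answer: 49743 + 29*I*√14/14 ≈ 49743.0 + 7.7506*I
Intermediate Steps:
Q(E) = 1/(4 + 2*E)
M = 1455/14 (M = (1/(2*(2 - 9)) + 16) + 88 = ((½)/(-7) + 16) + 88 = ((½)*(-⅐) + 16) + 88 = (-1/14 + 16) + 88 = 223/14 + 88 = 1455/14 ≈ 103.93)
V(U, v) = 29*I*√14/14 (V(U, v) = √(-164 + 1455/14) = √(-841/14) = 29*I*√14/14)
49743 + V(-422, 584) = 49743 + 29*I*√14/14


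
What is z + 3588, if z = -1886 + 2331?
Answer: 4033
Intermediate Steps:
z = 445
z + 3588 = 445 + 3588 = 4033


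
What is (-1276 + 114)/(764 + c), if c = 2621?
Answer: -1162/3385 ≈ -0.34328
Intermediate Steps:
(-1276 + 114)/(764 + c) = (-1276 + 114)/(764 + 2621) = -1162/3385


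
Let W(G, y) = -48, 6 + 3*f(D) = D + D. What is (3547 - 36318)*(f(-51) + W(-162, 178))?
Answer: 2752764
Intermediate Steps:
f(D) = -2 + 2*D/3 (f(D) = -2 + (D + D)/3 = -2 + (2*D)/3 = -2 + 2*D/3)
(3547 - 36318)*(f(-51) + W(-162, 178)) = (3547 - 36318)*((-2 + (2/3)*(-51)) - 48) = -32771*((-2 - 34) - 48) = -32771*(-36 - 48) = -32771*(-84) = 2752764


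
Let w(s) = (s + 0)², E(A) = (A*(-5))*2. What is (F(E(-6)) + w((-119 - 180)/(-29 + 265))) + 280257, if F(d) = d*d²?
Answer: 27639619273/55696 ≈ 4.9626e+5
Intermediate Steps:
E(A) = -10*A (E(A) = -5*A*2 = -10*A)
F(d) = d³
w(s) = s²
(F(E(-6)) + w((-119 - 180)/(-29 + 265))) + 280257 = ((-10*(-6))³ + ((-119 - 180)/(-29 + 265))²) + 280257 = (60³ + (-299/236)²) + 280257 = (216000 + (-299*1/236)²) + 280257 = (216000 + (-299/236)²) + 280257 = (216000 + 89401/55696) + 280257 = 12030425401/55696 + 280257 = 27639619273/55696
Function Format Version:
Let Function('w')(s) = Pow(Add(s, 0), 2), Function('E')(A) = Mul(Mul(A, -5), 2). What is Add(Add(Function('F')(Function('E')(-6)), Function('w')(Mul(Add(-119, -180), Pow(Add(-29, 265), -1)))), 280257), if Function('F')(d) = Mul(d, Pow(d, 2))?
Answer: Rational(27639619273, 55696) ≈ 4.9626e+5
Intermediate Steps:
Function('E')(A) = Mul(-10, A) (Function('E')(A) = Mul(Mul(-5, A), 2) = Mul(-10, A))
Function('F')(d) = Pow(d, 3)
Function('w')(s) = Pow(s, 2)
Add(Add(Function('F')(Function('E')(-6)), Function('w')(Mul(Add(-119, -180), Pow(Add(-29, 265), -1)))), 280257) = Add(Add(Pow(Mul(-10, -6), 3), Pow(Mul(Add(-119, -180), Pow(Add(-29, 265), -1)), 2)), 280257) = Add(Add(Pow(60, 3), Pow(Mul(-299, Pow(236, -1)), 2)), 280257) = Add(Add(216000, Pow(Mul(-299, Rational(1, 236)), 2)), 280257) = Add(Add(216000, Pow(Rational(-299, 236), 2)), 280257) = Add(Add(216000, Rational(89401, 55696)), 280257) = Add(Rational(12030425401, 55696), 280257) = Rational(27639619273, 55696)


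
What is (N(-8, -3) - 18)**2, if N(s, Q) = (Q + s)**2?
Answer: 10609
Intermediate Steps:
(N(-8, -3) - 18)**2 = ((-3 - 8)**2 - 18)**2 = ((-11)**2 - 18)**2 = (121 - 18)**2 = 103**2 = 10609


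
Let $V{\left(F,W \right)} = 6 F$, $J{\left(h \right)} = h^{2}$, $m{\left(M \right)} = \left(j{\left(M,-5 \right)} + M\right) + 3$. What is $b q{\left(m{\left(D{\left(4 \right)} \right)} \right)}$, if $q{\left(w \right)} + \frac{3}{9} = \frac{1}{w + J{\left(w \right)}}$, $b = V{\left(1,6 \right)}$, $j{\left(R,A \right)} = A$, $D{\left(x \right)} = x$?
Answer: $-1$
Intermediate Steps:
$m{\left(M \right)} = -2 + M$ ($m{\left(M \right)} = \left(-5 + M\right) + 3 = -2 + M$)
$b = 6$ ($b = 6 \cdot 1 = 6$)
$q{\left(w \right)} = - \frac{1}{3} + \frac{1}{w + w^{2}}$
$b q{\left(m{\left(D{\left(4 \right)} \right)} \right)} = 6 \frac{3 - \left(-2 + 4\right) - \left(-2 + 4\right)^{2}}{3 \left(-2 + 4\right) \left(1 + \left(-2 + 4\right)\right)} = 6 \frac{3 - 2 - 2^{2}}{3 \cdot 2 \left(1 + 2\right)} = 6 \cdot \frac{1}{3} \cdot \frac{1}{2} \cdot \frac{1}{3} \left(3 - 2 - 4\right) = 6 \cdot \frac{1}{3} \cdot \frac{1}{2} \cdot \frac{1}{3} \left(-3\right) = 6 \left(- \frac{1}{6}\right) = -1$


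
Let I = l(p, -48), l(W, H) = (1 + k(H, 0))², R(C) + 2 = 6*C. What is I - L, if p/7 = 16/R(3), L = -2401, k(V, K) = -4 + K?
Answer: 2410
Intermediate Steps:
R(C) = -2 + 6*C
p = 7 (p = 7*(16/(-2 + 6*3)) = 7*(16/(-2 + 18)) = 7*(16/16) = 7*(16*(1/16)) = 7*1 = 7)
l(W, H) = 9 (l(W, H) = (1 + (-4 + 0))² = (1 - 4)² = (-3)² = 9)
I = 9
I - L = 9 - 1*(-2401) = 9 + 2401 = 2410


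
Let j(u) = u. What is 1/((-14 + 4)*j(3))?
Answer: -1/30 ≈ -0.033333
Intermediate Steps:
1/((-14 + 4)*j(3)) = 1/((-14 + 4)*3) = 1/(-10*3) = 1/(-30) = -1/30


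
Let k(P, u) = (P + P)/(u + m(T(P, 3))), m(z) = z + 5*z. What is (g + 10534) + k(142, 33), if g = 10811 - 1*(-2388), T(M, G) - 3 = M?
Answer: 21431183/903 ≈ 23733.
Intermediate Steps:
T(M, G) = 3 + M
m(z) = 6*z
g = 13199 (g = 10811 + 2388 = 13199)
k(P, u) = 2*P/(18 + u + 6*P) (k(P, u) = (P + P)/(u + 6*(3 + P)) = (2*P)/(u + (18 + 6*P)) = (2*P)/(18 + u + 6*P) = 2*P/(18 + u + 6*P))
(g + 10534) + k(142, 33) = (13199 + 10534) + 2*142/(18 + 33 + 6*142) = 23733 + 2*142/(18 + 33 + 852) = 23733 + 2*142/903 = 23733 + 2*142*(1/903) = 23733 + 284/903 = 21431183/903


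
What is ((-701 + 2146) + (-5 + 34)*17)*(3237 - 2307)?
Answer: 1802340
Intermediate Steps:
((-701 + 2146) + (-5 + 34)*17)*(3237 - 2307) = (1445 + 29*17)*930 = (1445 + 493)*930 = 1938*930 = 1802340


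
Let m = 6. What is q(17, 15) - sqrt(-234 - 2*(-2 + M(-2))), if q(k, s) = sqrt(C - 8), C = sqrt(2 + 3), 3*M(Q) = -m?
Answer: I*sqrt(8 - sqrt(5)) - I*sqrt(226) ≈ -12.632*I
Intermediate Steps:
M(Q) = -2 (M(Q) = (-1*6)/3 = (1/3)*(-6) = -2)
C = sqrt(5) ≈ 2.2361
q(k, s) = sqrt(-8 + sqrt(5)) (q(k, s) = sqrt(sqrt(5) - 8) = sqrt(-8 + sqrt(5)))
q(17, 15) - sqrt(-234 - 2*(-2 + M(-2))) = sqrt(-8 + sqrt(5)) - sqrt(-234 - 2*(-2 - 2)) = sqrt(-8 + sqrt(5)) - sqrt(-234 - 2*(-4)) = sqrt(-8 + sqrt(5)) - sqrt(-234 + 8) = sqrt(-8 + sqrt(5)) - sqrt(-226) = sqrt(-8 + sqrt(5)) - I*sqrt(226)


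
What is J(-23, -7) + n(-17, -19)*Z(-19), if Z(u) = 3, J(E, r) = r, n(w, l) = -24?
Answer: -79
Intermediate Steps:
J(-23, -7) + n(-17, -19)*Z(-19) = -7 - 24*3 = -7 - 72 = -79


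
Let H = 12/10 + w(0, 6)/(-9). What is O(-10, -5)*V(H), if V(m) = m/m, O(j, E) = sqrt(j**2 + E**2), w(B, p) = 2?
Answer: 5*sqrt(5) ≈ 11.180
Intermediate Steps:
O(j, E) = sqrt(E**2 + j**2)
H = 44/45 (H = 12/10 + 2/(-9) = 12*(1/10) + 2*(-1/9) = 6/5 - 2/9 = 44/45 ≈ 0.97778)
V(m) = 1
O(-10, -5)*V(H) = sqrt((-5)**2 + (-10)**2)*1 = sqrt(25 + 100)*1 = sqrt(125)*1 = (5*sqrt(5))*1 = 5*sqrt(5)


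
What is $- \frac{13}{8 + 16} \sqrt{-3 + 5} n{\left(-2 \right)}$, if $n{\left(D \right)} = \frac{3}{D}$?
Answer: $\frac{13 \sqrt{2}}{16} \approx 1.149$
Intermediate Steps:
$- \frac{13}{8 + 16} \sqrt{-3 + 5} n{\left(-2 \right)} = - \frac{13}{8 + 16} \sqrt{-3 + 5} \frac{3}{-2} = - \frac{13}{24} \sqrt{2} \cdot 3 \left(- \frac{1}{2}\right) = \left(-13\right) \frac{1}{24} \sqrt{2} \left(- \frac{3}{2}\right) = - \frac{13 \sqrt{2}}{24} \left(- \frac{3}{2}\right) = \frac{13 \sqrt{2}}{16}$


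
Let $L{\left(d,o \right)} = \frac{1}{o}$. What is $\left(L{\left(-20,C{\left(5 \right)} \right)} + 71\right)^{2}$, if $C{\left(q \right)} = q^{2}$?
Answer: $\frac{3154176}{625} \approx 5046.7$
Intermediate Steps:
$\left(L{\left(-20,C{\left(5 \right)} \right)} + 71\right)^{2} = \left(\frac{1}{5^{2}} + 71\right)^{2} = \left(\frac{1}{25} + 71\right)^{2} = \left(\frac{1776}{25}\right)^{2} = \frac{3154176}{625}$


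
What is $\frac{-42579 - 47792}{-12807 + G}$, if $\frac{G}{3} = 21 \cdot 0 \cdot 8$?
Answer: $\frac{90371}{12807} \approx 7.0564$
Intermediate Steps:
$G = 0$ ($G = 3 \cdot 21 \cdot 0 \cdot 8 = 3 \cdot 0 \cdot 8 = 3 \cdot 0 = 0$)
$\frac{-42579 - 47792}{-12807 + G} = \frac{-42579 - 47792}{-12807 + 0} = - \frac{90371}{-12807} = \left(-90371\right) \left(- \frac{1}{12807}\right) = \frac{90371}{12807}$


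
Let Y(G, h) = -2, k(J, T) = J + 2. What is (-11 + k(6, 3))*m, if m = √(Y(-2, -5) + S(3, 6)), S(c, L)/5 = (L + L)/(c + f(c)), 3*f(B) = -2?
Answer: -3*√1162/7 ≈ -14.609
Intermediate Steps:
f(B) = -⅔ (f(B) = (⅓)*(-2) = -⅔)
k(J, T) = 2 + J
S(c, L) = 10*L/(-⅔ + c) (S(c, L) = 5*((L + L)/(c - ⅔)) = 5*((2*L)/(-⅔ + c)) = 5*(2*L/(-⅔ + c)) = 10*L/(-⅔ + c))
m = √1162/7 (m = √(-2 + 30*6/(-2 + 3*3)) = √(-2 + 30*6/(-2 + 9)) = √(-2 + 30*6/7) = √(-2 + 30*6*(⅐)) = √(-2 + 180/7) = √(166/7) = √1162/7 ≈ 4.8697)
(-11 + k(6, 3))*m = (-11 + (2 + 6))*(√1162/7) = (-11 + 8)*(√1162/7) = -3*√1162/7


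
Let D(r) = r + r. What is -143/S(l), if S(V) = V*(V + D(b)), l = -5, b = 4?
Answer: 143/15 ≈ 9.5333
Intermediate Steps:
D(r) = 2*r
S(V) = V*(8 + V) (S(V) = V*(V + 2*4) = V*(V + 8) = V*(8 + V))
-143/S(l) = -143*(-1/(5*(8 - 5))) = -143/((-5*3)) = -143/(-15) = -143*(-1/15) = 143/15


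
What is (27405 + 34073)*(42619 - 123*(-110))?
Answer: 3451928222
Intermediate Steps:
(27405 + 34073)*(42619 - 123*(-110)) = 61478*(42619 + 13530) = 61478*56149 = 3451928222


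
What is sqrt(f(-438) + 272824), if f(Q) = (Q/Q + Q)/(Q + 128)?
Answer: sqrt(26218521870)/310 ≈ 522.33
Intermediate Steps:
f(Q) = (1 + Q)/(128 + Q)
sqrt(f(-438) + 272824) = sqrt((1 - 438)/(128 - 438) + 272824) = sqrt(-437/(-310) + 272824) = sqrt(-1/310*(-437) + 272824) = sqrt(437/310 + 272824) = sqrt(84575877/310) = sqrt(26218521870)/310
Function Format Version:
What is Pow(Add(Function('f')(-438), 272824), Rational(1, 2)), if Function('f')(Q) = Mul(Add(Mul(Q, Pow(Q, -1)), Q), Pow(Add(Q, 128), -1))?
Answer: Mul(Rational(1, 310), Pow(26218521870, Rational(1, 2))) ≈ 522.33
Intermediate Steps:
Function('f')(Q) = Mul(Pow(Add(128, Q), -1), Add(1, Q)) (Function('f')(Q) = Mul(Add(1, Q), Pow(Add(128, Q), -1)) = Mul(Pow(Add(128, Q), -1), Add(1, Q)))
Pow(Add(Function('f')(-438), 272824), Rational(1, 2)) = Pow(Add(Mul(Pow(Add(128, -438), -1), Add(1, -438)), 272824), Rational(1, 2)) = Pow(Add(Mul(Pow(-310, -1), -437), 272824), Rational(1, 2)) = Pow(Add(Mul(Rational(-1, 310), -437), 272824), Rational(1, 2)) = Pow(Add(Rational(437, 310), 272824), Rational(1, 2)) = Pow(Rational(84575877, 310), Rational(1, 2)) = Mul(Rational(1, 310), Pow(26218521870, Rational(1, 2)))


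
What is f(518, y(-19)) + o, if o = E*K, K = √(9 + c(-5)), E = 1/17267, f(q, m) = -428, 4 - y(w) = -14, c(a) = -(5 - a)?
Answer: -428 + I/17267 ≈ -428.0 + 5.7914e-5*I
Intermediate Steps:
c(a) = -5 + a
y(w) = 18 (y(w) = 4 - 1*(-14) = 4 + 14 = 18)
E = 1/17267 ≈ 5.7914e-5
K = I (K = √(9 + (-5 - 5)) = √(9 - 10) = √(-1) = I ≈ 1.0*I)
o = I/17267 ≈ 5.7914e-5*I
f(518, y(-19)) + o = -428 + I/17267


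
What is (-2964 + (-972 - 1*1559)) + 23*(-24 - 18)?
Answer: -6461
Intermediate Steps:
(-2964 + (-972 - 1*1559)) + 23*(-24 - 18) = (-2964 + (-972 - 1559)) + 23*(-42) = (-2964 - 2531) - 966 = -5495 - 966 = -6461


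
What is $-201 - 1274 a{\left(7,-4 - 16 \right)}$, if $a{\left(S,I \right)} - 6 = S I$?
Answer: $170515$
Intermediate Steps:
$a{\left(S,I \right)} = 6 + I S$ ($a{\left(S,I \right)} = 6 + S I = 6 + I S$)
$-201 - 1274 a{\left(7,-4 - 16 \right)} = -201 - 1274 \left(6 + \left(-4 - 16\right) 7\right) = -201 - 1274 \left(6 - 140\right) = -201 - -170716 = -201 + 170716 = 170515$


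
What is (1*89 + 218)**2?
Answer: 94249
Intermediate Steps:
(1*89 + 218)**2 = (89 + 218)**2 = 307**2 = 94249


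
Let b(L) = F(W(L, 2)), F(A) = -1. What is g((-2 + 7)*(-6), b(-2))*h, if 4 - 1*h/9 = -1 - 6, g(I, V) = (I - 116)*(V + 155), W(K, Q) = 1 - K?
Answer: -2225916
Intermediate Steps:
b(L) = -1
g(I, V) = (-116 + I)*(155 + V)
h = 99 (h = 36 - 9*(-1 - 6) = 36 - 9*(-7) = 36 + 63 = 99)
g((-2 + 7)*(-6), b(-2))*h = (-17980 - 116*(-1) + 155*((-2 + 7)*(-6)) + ((-2 + 7)*(-6))*(-1))*99 = (-17980 + 116 + 155*(5*(-6)) + (5*(-6))*(-1))*99 = (-17980 + 116 + 155*(-30) - 30*(-1))*99 = (-17980 + 116 - 4650 + 30)*99 = -22484*99 = -2225916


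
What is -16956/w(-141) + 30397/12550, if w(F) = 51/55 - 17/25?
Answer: -14629332001/213350 ≈ -68570.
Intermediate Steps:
w(F) = 68/275 (w(F) = 51*(1/55) - 17*1/25 = 51/55 - 17/25 = 68/275)
-16956/w(-141) + 30397/12550 = -16956/68/275 + 30397/12550 = -16956*275/68 + 30397*(1/12550) = -1165725/17 + 30397/12550 = -14629332001/213350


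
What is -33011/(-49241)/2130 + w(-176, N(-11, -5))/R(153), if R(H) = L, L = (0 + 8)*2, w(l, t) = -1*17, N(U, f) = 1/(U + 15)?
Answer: -891244217/839066640 ≈ -1.0622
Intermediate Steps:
N(U, f) = 1/(15 + U)
w(l, t) = -17
L = 16 (L = 8*2 = 16)
R(H) = 16
-33011/(-49241)/2130 + w(-176, N(-11, -5))/R(153) = -33011/(-49241)/2130 - 17/16 = -33011*(-1/49241)*(1/2130) - 17*1/16 = (33011/49241)*(1/2130) - 17/16 = 33011/104883330 - 17/16 = -891244217/839066640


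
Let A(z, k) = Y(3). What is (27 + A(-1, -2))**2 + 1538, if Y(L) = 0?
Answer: 2267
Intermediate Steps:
A(z, k) = 0
(27 + A(-1, -2))**2 + 1538 = (27 + 0)**2 + 1538 = 27**2 + 1538 = 729 + 1538 = 2267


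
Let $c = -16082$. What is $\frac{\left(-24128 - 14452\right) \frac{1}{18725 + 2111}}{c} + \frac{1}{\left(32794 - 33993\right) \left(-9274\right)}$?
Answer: $\frac{2439354532}{21170348796377} \approx 0.00011523$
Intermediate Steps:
$\frac{\left(-24128 - 14452\right) \frac{1}{18725 + 2111}}{c} + \frac{1}{\left(32794 - 33993\right) \left(-9274\right)} = \frac{\left(-24128 - 14452\right) \frac{1}{18725 + 2111}}{-16082} + \frac{1}{\left(32794 - 33993\right) \left(-9274\right)} = - \frac{38580}{20836} \left(- \frac{1}{16082}\right) + \frac{1}{-1199} \left(- \frac{1}{9274}\right) = \left(-38580\right) \frac{1}{20836} \left(- \frac{1}{16082}\right) - - \frac{1}{11119526} = \left(- \frac{9645}{5209}\right) \left(- \frac{1}{16082}\right) + \frac{1}{11119526} = \frac{9645}{83771138} + \frac{1}{11119526} = \frac{2439354532}{21170348796377}$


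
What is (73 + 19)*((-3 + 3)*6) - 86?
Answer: -86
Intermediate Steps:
(73 + 19)*((-3 + 3)*6) - 86 = 92*(0*6) - 86 = 92*0 - 86 = 0 - 86 = -86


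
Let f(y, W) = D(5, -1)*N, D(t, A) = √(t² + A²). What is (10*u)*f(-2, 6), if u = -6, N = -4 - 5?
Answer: 540*√26 ≈ 2753.5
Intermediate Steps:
N = -9
D(t, A) = √(A² + t²)
f(y, W) = -9*√26 (f(y, W) = √((-1)² + 5²)*(-9) = √(1 + 25)*(-9) = √26*(-9) = -9*√26)
(10*u)*f(-2, 6) = (10*(-6))*(-9*√26) = -(-540)*√26 = 540*√26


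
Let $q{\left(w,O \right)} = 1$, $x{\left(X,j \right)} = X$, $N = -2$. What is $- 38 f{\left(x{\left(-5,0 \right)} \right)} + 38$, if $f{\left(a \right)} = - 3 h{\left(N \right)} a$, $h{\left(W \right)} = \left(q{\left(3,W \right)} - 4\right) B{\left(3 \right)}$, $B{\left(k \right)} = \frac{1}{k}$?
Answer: $608$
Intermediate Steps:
$h{\left(W \right)} = -1$ ($h{\left(W \right)} = \frac{1 - 4}{3} = \left(-3\right) \frac{1}{3} = -1$)
$f{\left(a \right)} = 3 a$ ($f{\left(a \right)} = \left(-3\right) \left(-1\right) a = 3 a$)
$- 38 f{\left(x{\left(-5,0 \right)} \right)} + 38 = - 38 \cdot 3 \left(-5\right) + 38 = \left(-38\right) \left(-15\right) + 38 = 570 + 38 = 608$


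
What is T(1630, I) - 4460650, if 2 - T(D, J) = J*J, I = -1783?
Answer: -7639737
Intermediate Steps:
T(D, J) = 2 - J² (T(D, J) = 2 - J*J = 2 - J²)
T(1630, I) - 4460650 = (2 - 1*(-1783)²) - 4460650 = (2 - 1*3179089) - 4460650 = (2 - 3179089) - 4460650 = -3179087 - 4460650 = -7639737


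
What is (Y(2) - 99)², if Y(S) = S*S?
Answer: 9025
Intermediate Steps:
Y(S) = S²
(Y(2) - 99)² = (2² - 99)² = (4 - 99)² = (-95)² = 9025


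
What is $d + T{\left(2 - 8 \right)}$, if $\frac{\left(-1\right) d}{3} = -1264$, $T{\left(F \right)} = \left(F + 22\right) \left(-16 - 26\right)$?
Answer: $3120$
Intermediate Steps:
$T{\left(F \right)} = -924 - 42 F$ ($T{\left(F \right)} = \left(22 + F\right) \left(-42\right) = -924 - 42 F$)
$d = 3792$ ($d = \left(-3\right) \left(-1264\right) = 3792$)
$d + T{\left(2 - 8 \right)} = 3792 - \left(924 + 42 \left(2 - 8\right)\right) = 3792 - 672 = 3120$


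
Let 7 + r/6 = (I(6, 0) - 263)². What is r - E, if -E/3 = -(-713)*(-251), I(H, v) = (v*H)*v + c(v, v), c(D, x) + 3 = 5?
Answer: -128205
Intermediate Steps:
c(D, x) = 2 (c(D, x) = -3 + 5 = 2)
I(H, v) = 2 + H*v² (I(H, v) = (v*H)*v + 2 = (H*v)*v + 2 = H*v² + 2 = 2 + H*v²)
E = 536889 (E = -(-2139)*(-1*(-251)) = -(-2139)*251 = -3*(-178963) = 536889)
r = 408684 (r = -42 + 6*((2 + 6*0²) - 263)² = -42 + 6*((2 + 6*0) - 263)² = -42 + 6*((2 + 0) - 263)² = -42 + 6*(2 - 263)² = -42 + 6*(-261)² = -42 + 6*68121 = -42 + 408726 = 408684)
r - E = 408684 - 1*536889 = 408684 - 536889 = -128205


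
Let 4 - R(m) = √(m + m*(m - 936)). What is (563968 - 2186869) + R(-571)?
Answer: -1622897 - √859926 ≈ -1.6238e+6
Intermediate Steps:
R(m) = 4 - √(m + m*(-936 + m)) (R(m) = 4 - √(m + m*(m - 936)) = 4 - √(m + m*(-936 + m)))
(563968 - 2186869) + R(-571) = (563968 - 2186869) + (4 - √(-571*(-935 - 571))) = -1622901 + (4 - √(-571*(-1506))) = -1622901 + (4 - √859926) = -1622897 - √859926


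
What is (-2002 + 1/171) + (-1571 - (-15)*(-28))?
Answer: -682802/171 ≈ -3993.0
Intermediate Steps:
(-2002 + 1/171) + (-1571 - (-15)*(-28)) = (-2002 + 1/171) + (-1571 - 1*420) = -342341/171 + (-1571 - 420) = -342341/171 - 1991 = -682802/171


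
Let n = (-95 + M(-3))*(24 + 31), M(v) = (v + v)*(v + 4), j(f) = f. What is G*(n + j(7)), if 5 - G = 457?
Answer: 2507696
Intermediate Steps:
M(v) = 2*v*(4 + v) (M(v) = (2*v)*(4 + v) = 2*v*(4 + v))
G = -452 (G = 5 - 1*457 = 5 - 457 = -452)
n = -5555 (n = (-95 + 2*(-3)*(4 - 3))*(24 + 31) = (-95 + 2*(-3)*1)*55 = (-95 - 6)*55 = -101*55 = -5555)
G*(n + j(7)) = -452*(-5555 + 7) = -452*(-5548) = 2507696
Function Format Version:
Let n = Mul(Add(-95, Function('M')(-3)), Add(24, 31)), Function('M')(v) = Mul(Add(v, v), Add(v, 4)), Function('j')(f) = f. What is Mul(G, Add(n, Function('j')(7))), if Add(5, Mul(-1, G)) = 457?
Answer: 2507696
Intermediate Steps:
Function('M')(v) = Mul(2, v, Add(4, v)) (Function('M')(v) = Mul(Mul(2, v), Add(4, v)) = Mul(2, v, Add(4, v)))
G = -452 (G = Add(5, Mul(-1, 457)) = Add(5, -457) = -452)
n = -5555 (n = Mul(Add(-95, Mul(2, -3, Add(4, -3))), Add(24, 31)) = Mul(Add(-95, Mul(2, -3, 1)), 55) = Mul(Add(-95, -6), 55) = Mul(-101, 55) = -5555)
Mul(G, Add(n, Function('j')(7))) = Mul(-452, Add(-5555, 7)) = Mul(-452, -5548) = 2507696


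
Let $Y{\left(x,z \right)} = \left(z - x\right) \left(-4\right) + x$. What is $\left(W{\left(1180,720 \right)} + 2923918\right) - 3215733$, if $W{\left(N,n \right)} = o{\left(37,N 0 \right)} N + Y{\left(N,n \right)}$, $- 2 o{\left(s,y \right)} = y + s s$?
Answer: $-1096505$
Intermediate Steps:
$Y{\left(x,z \right)} = - 4 z + 5 x$ ($Y{\left(x,z \right)} = \left(- 4 z + 4 x\right) + x = - 4 z + 5 x$)
$o{\left(s,y \right)} = - \frac{y}{2} - \frac{s^{2}}{2}$ ($o{\left(s,y \right)} = - \frac{y + s s}{2} = - \frac{y + s^{2}}{2} = - \frac{y}{2} - \frac{s^{2}}{2}$)
$W{\left(N,n \right)} = - 4 n - \frac{1359 N}{2}$ ($W{\left(N,n \right)} = \left(- \frac{N 0}{2} - \frac{37^{2}}{2}\right) N + \left(- 4 n + 5 N\right) = \left(\left(- \frac{1}{2}\right) 0 - \frac{1369}{2}\right) N + \left(- 4 n + 5 N\right) = \left(0 - \frac{1369}{2}\right) N + \left(- 4 n + 5 N\right) = - \frac{1369 N}{2} + \left(- 4 n + 5 N\right) = - 4 n - \frac{1359 N}{2}$)
$\left(W{\left(1180,720 \right)} + 2923918\right) - 3215733 = \left(\left(\left(-4\right) 720 - 801810\right) + 2923918\right) - 3215733 = \left(\left(-2880 - 801810\right) + 2923918\right) - 3215733 = \left(-804690 + 2923918\right) - 3215733 = 2119228 - 3215733 = -1096505$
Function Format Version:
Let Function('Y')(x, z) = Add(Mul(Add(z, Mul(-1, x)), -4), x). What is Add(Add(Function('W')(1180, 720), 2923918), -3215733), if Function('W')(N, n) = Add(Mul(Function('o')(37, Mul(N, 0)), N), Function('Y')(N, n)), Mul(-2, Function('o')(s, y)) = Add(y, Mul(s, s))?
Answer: -1096505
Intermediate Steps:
Function('Y')(x, z) = Add(Mul(-4, z), Mul(5, x)) (Function('Y')(x, z) = Add(Add(Mul(-4, z), Mul(4, x)), x) = Add(Mul(-4, z), Mul(5, x)))
Function('o')(s, y) = Add(Mul(Rational(-1, 2), y), Mul(Rational(-1, 2), Pow(s, 2))) (Function('o')(s, y) = Mul(Rational(-1, 2), Add(y, Mul(s, s))) = Mul(Rational(-1, 2), Add(y, Pow(s, 2))) = Add(Mul(Rational(-1, 2), y), Mul(Rational(-1, 2), Pow(s, 2))))
Function('W')(N, n) = Add(Mul(-4, n), Mul(Rational(-1359, 2), N)) (Function('W')(N, n) = Add(Mul(Add(Mul(Rational(-1, 2), Mul(N, 0)), Mul(Rational(-1, 2), Pow(37, 2))), N), Add(Mul(-4, n), Mul(5, N))) = Add(Mul(Add(Mul(Rational(-1, 2), 0), Mul(Rational(-1, 2), 1369)), N), Add(Mul(-4, n), Mul(5, N))) = Add(Mul(Add(0, Rational(-1369, 2)), N), Add(Mul(-4, n), Mul(5, N))) = Add(Mul(Rational(-1369, 2), N), Add(Mul(-4, n), Mul(5, N))) = Add(Mul(-4, n), Mul(Rational(-1359, 2), N)))
Add(Add(Function('W')(1180, 720), 2923918), -3215733) = Add(Add(Add(Mul(-4, 720), Mul(Rational(-1359, 2), 1180)), 2923918), -3215733) = Add(Add(Add(-2880, -801810), 2923918), -3215733) = Add(Add(-804690, 2923918), -3215733) = Add(2119228, -3215733) = -1096505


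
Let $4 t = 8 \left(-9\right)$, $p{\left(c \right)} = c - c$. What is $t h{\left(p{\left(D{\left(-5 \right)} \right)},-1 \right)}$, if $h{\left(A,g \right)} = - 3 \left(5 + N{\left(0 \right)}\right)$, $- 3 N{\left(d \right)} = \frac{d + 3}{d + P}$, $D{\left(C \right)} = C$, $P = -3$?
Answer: $288$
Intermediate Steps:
$p{\left(c \right)} = 0$
$t = -18$ ($t = \frac{8 \left(-9\right)}{4} = \frac{1}{4} \left(-72\right) = -18$)
$N{\left(d \right)} = - \frac{3 + d}{3 \left(-3 + d\right)}$ ($N{\left(d \right)} = - \frac{\left(d + 3\right) \frac{1}{d - 3}}{3} = - \frac{\left(3 + d\right) \frac{1}{-3 + d}}{3} = - \frac{\frac{1}{-3 + d} \left(3 + d\right)}{3} = - \frac{3 + d}{3 \left(-3 + d\right)}$)
$h{\left(A,g \right)} = -16$ ($h{\left(A,g \right)} = - 3 \left(5 + \frac{-3 - 0}{3 \left(-3 + 0\right)}\right) = - 3 \left(5 + \frac{-3 + 0}{3 \left(-3\right)}\right) = - 3 \left(5 + \frac{1}{3} \left(- \frac{1}{3}\right) \left(-3\right)\right) = - 3 \left(5 + \frac{1}{3}\right) = \left(-3\right) \frac{16}{3} = -16$)
$t h{\left(p{\left(D{\left(-5 \right)} \right)},-1 \right)} = \left(-18\right) \left(-16\right) = 288$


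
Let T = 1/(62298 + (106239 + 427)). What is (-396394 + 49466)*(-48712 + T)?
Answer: 713854175998644/42241 ≈ 1.6900e+10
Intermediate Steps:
T = 1/168964 (T = 1/(62298 + 106666) = 1/168964 ≈ 5.9184e-6)
(-396394 + 49466)*(-48712 + T) = (-396394 + 49466)*(-48712 + 1/168964) = -346928*(-8230574367/168964) = 713854175998644/42241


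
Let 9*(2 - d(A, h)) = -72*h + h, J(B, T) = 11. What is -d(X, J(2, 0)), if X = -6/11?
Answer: -799/9 ≈ -88.778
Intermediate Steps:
X = -6/11 (X = -6*1/11 = -6/11 ≈ -0.54545)
d(A, h) = 2 + 71*h/9 (d(A, h) = 2 - (-72*h + h)/9 = 2 - (-71)*h/9 = 2 + 71*h/9)
-d(X, J(2, 0)) = -(2 + (71/9)*11) = -(2 + 781/9) = -1*799/9 = -799/9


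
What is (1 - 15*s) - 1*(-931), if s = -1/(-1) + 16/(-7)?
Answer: 6659/7 ≈ 951.29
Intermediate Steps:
s = -9/7 (s = -1*(-1) + 16*(-⅐) = 1 - 16/7 = -9/7 ≈ -1.2857)
(1 - 15*s) - 1*(-931) = (1 - 15*(-9/7)) - 1*(-931) = (1 + 135/7) + 931 = 142/7 + 931 = 6659/7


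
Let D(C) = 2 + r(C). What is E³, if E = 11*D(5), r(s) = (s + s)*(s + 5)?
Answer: 1412467848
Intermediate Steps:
r(s) = 2*s*(5 + s) (r(s) = (2*s)*(5 + s) = 2*s*(5 + s))
D(C) = 2 + 2*C*(5 + C)
E = 1122 (E = 11*(2 + 2*5*(5 + 5)) = 11*(2 + 2*5*10) = 11*(2 + 100) = 11*102 = 1122)
E³ = 1122³ = 1412467848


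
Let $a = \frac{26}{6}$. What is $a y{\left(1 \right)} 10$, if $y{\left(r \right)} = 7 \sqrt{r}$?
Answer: $\frac{910}{3} \approx 303.33$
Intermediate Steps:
$a = \frac{13}{3}$ ($a = 26 \cdot \frac{1}{6} = \frac{13}{3} \approx 4.3333$)
$a y{\left(1 \right)} 10 = \frac{13 \cdot 7 \sqrt{1}}{3} \cdot 10 = \frac{13 \cdot 7 \cdot 1}{3} \cdot 10 = \frac{13}{3} \cdot 7 \cdot 10 = \frac{91}{3} \cdot 10 = \frac{910}{3}$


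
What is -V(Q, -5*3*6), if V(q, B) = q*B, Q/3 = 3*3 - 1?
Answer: 2160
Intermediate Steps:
Q = 24 (Q = 3*(3*3 - 1) = 3*(9 - 1) = 3*8 = 24)
V(q, B) = B*q
-V(Q, -5*3*6) = --5*3*6*24 = -(-15*6)*24 = -(-90)*24 = -1*(-2160) = 2160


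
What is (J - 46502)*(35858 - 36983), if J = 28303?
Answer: 20473875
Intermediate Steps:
(J - 46502)*(35858 - 36983) = (28303 - 46502)*(35858 - 36983) = -18199*(-1125) = 20473875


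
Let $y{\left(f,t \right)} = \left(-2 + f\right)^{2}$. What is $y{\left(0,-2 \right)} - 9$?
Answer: $-5$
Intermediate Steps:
$y{\left(0,-2 \right)} - 9 = \left(-2 + 0\right)^{2} - 9 = \left(-2\right)^{2} - 9 = 4 - 9 = -5$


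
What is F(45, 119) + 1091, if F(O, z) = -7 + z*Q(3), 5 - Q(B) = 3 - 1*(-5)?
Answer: 727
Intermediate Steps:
Q(B) = -3 (Q(B) = 5 - (3 - 1*(-5)) = 5 - (3 + 5) = 5 - 1*8 = 5 - 8 = -3)
F(O, z) = -7 - 3*z (F(O, z) = -7 + z*(-3) = -7 - 3*z)
F(45, 119) + 1091 = (-7 - 3*119) + 1091 = (-7 - 357) + 1091 = -364 + 1091 = 727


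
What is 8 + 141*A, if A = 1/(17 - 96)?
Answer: 491/79 ≈ 6.2152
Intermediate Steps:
A = -1/79 (A = 1/(-79) = -1/79 ≈ -0.012658)
8 + 141*A = 8 + 141*(-1/79) = 8 - 141/79 = 491/79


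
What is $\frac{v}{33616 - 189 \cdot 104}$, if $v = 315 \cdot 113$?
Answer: $\frac{7119}{2792} \approx 2.5498$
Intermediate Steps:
$v = 35595$
$\frac{v}{33616 - 189 \cdot 104} = \frac{35595}{33616 - 189 \cdot 104} = \frac{35595}{33616 - 19656} = \frac{35595}{13960} = 35595 \cdot \frac{1}{13960} = \frac{7119}{2792}$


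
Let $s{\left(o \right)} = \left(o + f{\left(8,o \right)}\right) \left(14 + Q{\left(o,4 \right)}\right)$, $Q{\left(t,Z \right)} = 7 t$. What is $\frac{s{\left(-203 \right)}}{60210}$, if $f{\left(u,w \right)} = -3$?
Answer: $\frac{48307}{10035} \approx 4.8139$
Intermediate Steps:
$s{\left(o \right)} = \left(-3 + o\right) \left(14 + 7 o\right)$ ($s{\left(o \right)} = \left(o - 3\right) \left(14 + 7 o\right) = \left(-3 + o\right) \left(14 + 7 o\right)$)
$\frac{s{\left(-203 \right)}}{60210} = \frac{-42 - -1421 + 7 \left(-203\right)^{2}}{60210} = \left(-42 + 1421 + 7 \cdot 41209\right) \frac{1}{60210} = \left(-42 + 1421 + 288463\right) \frac{1}{60210} = 289842 \cdot \frac{1}{60210} = \frac{48307}{10035}$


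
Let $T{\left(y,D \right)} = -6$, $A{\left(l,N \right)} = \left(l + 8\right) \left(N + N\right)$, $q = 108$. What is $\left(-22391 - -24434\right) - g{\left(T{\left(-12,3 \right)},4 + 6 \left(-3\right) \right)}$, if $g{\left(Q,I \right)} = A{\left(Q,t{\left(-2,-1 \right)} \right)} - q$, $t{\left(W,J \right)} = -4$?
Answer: $2167$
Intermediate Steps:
$A{\left(l,N \right)} = 2 N \left(8 + l\right)$ ($A{\left(l,N \right)} = \left(8 + l\right) 2 N = 2 N \left(8 + l\right)$)
$g{\left(Q,I \right)} = -172 - 8 Q$ ($g{\left(Q,I \right)} = 2 \left(-4\right) \left(8 + Q\right) - 108 = \left(-64 - 8 Q\right) - 108 = -172 - 8 Q$)
$\left(-22391 - -24434\right) - g{\left(T{\left(-12,3 \right)},4 + 6 \left(-3\right) \right)} = \left(-22391 - -24434\right) - \left(-172 - -48\right) = \left(-22391 + 24434\right) - \left(-172 + 48\right) = 2043 - -124 = 2043 + 124 = 2167$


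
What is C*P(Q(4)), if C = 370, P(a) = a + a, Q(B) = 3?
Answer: 2220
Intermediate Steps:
P(a) = 2*a
C*P(Q(4)) = 370*(2*3) = 370*6 = 2220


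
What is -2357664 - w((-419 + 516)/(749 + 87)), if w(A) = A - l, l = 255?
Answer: -1970794021/836 ≈ -2.3574e+6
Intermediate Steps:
w(A) = -255 + A (w(A) = A - 1*255 = A - 255 = -255 + A)
-2357664 - w((-419 + 516)/(749 + 87)) = -2357664 - (-255 + (-419 + 516)/(749 + 87)) = -2357664 - (-255 + 97/836) = -2357664 - 1*(-213083/836) = -2357664 + 213083/836 = -1970794021/836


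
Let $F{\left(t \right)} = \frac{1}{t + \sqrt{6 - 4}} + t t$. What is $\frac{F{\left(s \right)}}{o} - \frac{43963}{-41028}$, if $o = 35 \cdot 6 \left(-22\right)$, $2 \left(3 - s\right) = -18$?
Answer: $\frac{21213677}{20390916} + \frac{\sqrt{2}}{656040} \approx 1.0404$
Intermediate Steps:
$s = 12$ ($s = 3 - -9 = 3 + 9 = 12$)
$o = -4620$ ($o = 210 \left(-22\right) = -4620$)
$F{\left(t \right)} = t^{2} + \frac{1}{t + \sqrt{2}}$ ($F{\left(t \right)} = \frac{1}{t + \sqrt{2}} + t^{2} = t^{2} + \frac{1}{t + \sqrt{2}}$)
$\frac{F{\left(s \right)}}{o} - \frac{43963}{-41028} = \frac{\frac{1}{12 + \sqrt{2}} \left(1 + 12^{3} + \sqrt{2} \cdot 12^{2}\right)}{-4620} - \frac{43963}{-41028} = \frac{1 + 1728 + \sqrt{2} \cdot 144}{12 + \sqrt{2}} \left(- \frac{1}{4620}\right) - - \frac{43963}{41028} = \frac{1 + 1728 + 144 \sqrt{2}}{12 + \sqrt{2}} \left(- \frac{1}{4620}\right) + \frac{43963}{41028} = \frac{1729 + 144 \sqrt{2}}{12 + \sqrt{2}} \left(- \frac{1}{4620}\right) + \frac{43963}{41028} = - \frac{1729 + 144 \sqrt{2}}{4620 \left(12 + \sqrt{2}\right)} + \frac{43963}{41028} = \frac{43963}{41028} - \frac{1729 + 144 \sqrt{2}}{4620 \left(12 + \sqrt{2}\right)}$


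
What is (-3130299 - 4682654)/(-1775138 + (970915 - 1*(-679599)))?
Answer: 7812953/124624 ≈ 62.692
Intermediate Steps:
(-3130299 - 4682654)/(-1775138 + (970915 - 1*(-679599))) = -7812953/(-1775138 + (970915 + 679599)) = -7812953/(-1775138 + 1650514) = -7812953/(-124624) = -7812953*(-1/124624) = 7812953/124624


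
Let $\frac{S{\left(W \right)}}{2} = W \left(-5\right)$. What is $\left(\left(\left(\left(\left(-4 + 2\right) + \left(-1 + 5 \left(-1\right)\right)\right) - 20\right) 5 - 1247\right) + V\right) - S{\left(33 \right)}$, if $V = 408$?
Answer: $-649$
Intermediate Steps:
$S{\left(W \right)} = - 10 W$ ($S{\left(W \right)} = 2 W \left(-5\right) = 2 \left(- 5 W\right) = - 10 W$)
$\left(\left(\left(\left(\left(-4 + 2\right) + \left(-1 + 5 \left(-1\right)\right)\right) - 20\right) 5 - 1247\right) + V\right) - S{\left(33 \right)} = \left(\left(\left(\left(\left(-4 + 2\right) + \left(-1 + 5 \left(-1\right)\right)\right) - 20\right) 5 - 1247\right) + 408\right) - \left(-10\right) 33 = \left(\left(\left(\left(-2 - 6\right) - 20\right) 5 - 1247\right) + 408\right) - -330 = \left(\left(\left(\left(-2 - 6\right) - 20\right) 5 - 1247\right) + 408\right) + 330 = \left(\left(\left(-8 - 20\right) 5 - 1247\right) + 408\right) + 330 = \left(\left(\left(-28\right) 5 - 1247\right) + 408\right) + 330 = \left(\left(-140 - 1247\right) + 408\right) + 330 = \left(-1387 + 408\right) + 330 = -979 + 330 = -649$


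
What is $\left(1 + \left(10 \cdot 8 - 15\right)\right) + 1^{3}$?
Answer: $67$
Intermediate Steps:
$\left(1 + \left(10 \cdot 8 - 15\right)\right) + 1^{3} = \left(1 + \left(80 - 15\right)\right) + 1 = \left(1 + 65\right) + 1 = 66 + 1 = 67$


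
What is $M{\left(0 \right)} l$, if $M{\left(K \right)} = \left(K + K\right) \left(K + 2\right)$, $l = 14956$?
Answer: $0$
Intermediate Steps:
$M{\left(K \right)} = 2 K \left(2 + K\right)$
$M{\left(0 \right)} l = 2 \cdot 0 \left(2 + 0\right) 14956 = 2 \cdot 0 \cdot 2 \cdot 14956 = 0 \cdot 14956 = 0$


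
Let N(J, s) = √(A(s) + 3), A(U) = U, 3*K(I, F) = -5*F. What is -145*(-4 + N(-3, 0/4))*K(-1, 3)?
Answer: -2900 + 725*√3 ≈ -1644.3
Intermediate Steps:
K(I, F) = -5*F/3 (K(I, F) = (-5*F)/3 = -5*F/3)
N(J, s) = √(3 + s) (N(J, s) = √(s + 3) = √(3 + s))
-145*(-4 + N(-3, 0/4))*K(-1, 3) = -145*(-4 + √(3 + 0/4))*(-5/3*3) = -145*(-4 + √(3 + 0*(¼)))*(-5) = -145*(-4 + √(3 + 0))*(-5) = -145*(-4 + √3)*(-5) = -145*(20 - 5*√3) = -2900 + 725*√3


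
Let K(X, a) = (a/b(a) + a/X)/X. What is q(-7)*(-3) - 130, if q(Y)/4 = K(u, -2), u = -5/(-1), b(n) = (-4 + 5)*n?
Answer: -3286/25 ≈ -131.44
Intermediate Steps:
b(n) = n (b(n) = 1*n = n)
u = 5 (u = -5*(-1) = 5)
K(X, a) = (1 + a/X)/X (K(X, a) = (a/a + a/X)/X = (1 + a/X)/X)
q(Y) = 12/25 (q(Y) = 4*((5 - 2)/5²) = 4*((1/25)*3) = 4*(3/25) = 12/25)
q(-7)*(-3) - 130 = (12/25)*(-3) - 130 = -36/25 - 130 = -3286/25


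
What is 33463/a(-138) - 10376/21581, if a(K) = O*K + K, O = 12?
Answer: -740779547/38716314 ≈ -19.134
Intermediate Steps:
a(K) = 13*K (a(K) = 12*K + K = 13*K)
33463/a(-138) - 10376/21581 = 33463/((13*(-138))) - 10376/21581 = 33463/(-1794) - 10376*1/21581 = 33463*(-1/1794) - 10376/21581 = -33463/1794 - 10376/21581 = -740779547/38716314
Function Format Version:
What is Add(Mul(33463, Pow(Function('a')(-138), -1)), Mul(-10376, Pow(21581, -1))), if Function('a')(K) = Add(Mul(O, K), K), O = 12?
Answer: Rational(-740779547, 38716314) ≈ -19.134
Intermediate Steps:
Function('a')(K) = Mul(13, K) (Function('a')(K) = Add(Mul(12, K), K) = Mul(13, K))
Add(Mul(33463, Pow(Function('a')(-138), -1)), Mul(-10376, Pow(21581, -1))) = Add(Mul(33463, Pow(Mul(13, -138), -1)), Mul(-10376, Pow(21581, -1))) = Add(Mul(33463, Pow(-1794, -1)), Mul(-10376, Rational(1, 21581))) = Add(Mul(33463, Rational(-1, 1794)), Rational(-10376, 21581)) = Add(Rational(-33463, 1794), Rational(-10376, 21581)) = Rational(-740779547, 38716314)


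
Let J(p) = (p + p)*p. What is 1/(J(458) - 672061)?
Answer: -1/252533 ≈ -3.9599e-6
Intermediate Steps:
J(p) = 2*p² (J(p) = (2*p)*p = 2*p²)
1/(J(458) - 672061) = 1/(2*458² - 672061) = 1/(2*209764 - 672061) = 1/(419528 - 672061) = 1/(-252533) = -1/252533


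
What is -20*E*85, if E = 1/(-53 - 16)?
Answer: 1700/69 ≈ 24.638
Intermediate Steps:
E = -1/69 (E = 1/(-69) = -1/69 ≈ -0.014493)
-20*E*85 = -20*(-1/69)*85 = (20/69)*85 = 1700/69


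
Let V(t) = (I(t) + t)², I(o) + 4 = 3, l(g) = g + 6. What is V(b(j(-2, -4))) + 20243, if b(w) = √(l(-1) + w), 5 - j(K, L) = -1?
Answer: 20255 - 2*√11 ≈ 20248.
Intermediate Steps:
l(g) = 6 + g
I(o) = -1 (I(o) = -4 + 3 = -1)
j(K, L) = 6 (j(K, L) = 5 - 1*(-1) = 5 + 1 = 6)
b(w) = √(5 + w) (b(w) = √((6 - 1) + w) = √(5 + w))
V(t) = (-1 + t)²
V(b(j(-2, -4))) + 20243 = (-1 + √(5 + 6))² + 20243 = (-1 + √11)² + 20243 = 20243 + (-1 + √11)²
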